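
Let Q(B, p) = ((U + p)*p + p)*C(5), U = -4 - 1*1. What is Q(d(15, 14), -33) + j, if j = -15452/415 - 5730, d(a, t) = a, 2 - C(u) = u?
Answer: -3913547/415 ≈ -9430.2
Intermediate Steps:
U = -5 (U = -4 - 1 = -5)
C(u) = 2 - u
Q(B, p) = -3*p - 3*p*(-5 + p) (Q(B, p) = ((-5 + p)*p + p)*(2 - 1*5) = (p*(-5 + p) + p)*(2 - 5) = (p + p*(-5 + p))*(-3) = -3*p - 3*p*(-5 + p))
j = -2393402/415 (j = -15452*1/415 - 5730 = -15452/415 - 5730 = -2393402/415 ≈ -5767.2)
Q(d(15, 14), -33) + j = 3*(-33)*(4 - 1*(-33)) - 2393402/415 = 3*(-33)*(4 + 33) - 2393402/415 = 3*(-33)*37 - 2393402/415 = -3663 - 2393402/415 = -3913547/415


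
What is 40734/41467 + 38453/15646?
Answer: 2231854715/648792682 ≈ 3.4400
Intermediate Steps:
40734/41467 + 38453/15646 = 2231854715/648792682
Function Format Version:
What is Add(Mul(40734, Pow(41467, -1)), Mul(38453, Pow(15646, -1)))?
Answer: Rational(2231854715, 648792682) ≈ 3.4400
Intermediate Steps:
Add(Mul(40734, Pow(41467, -1)), Mul(38453, Pow(15646, -1))) = Add(Mul(40734, Rational(1, 41467)), Mul(38453, Rational(1, 15646))) = Add(Rational(40734, 41467), Rational(38453, 15646)) = Rational(2231854715, 648792682)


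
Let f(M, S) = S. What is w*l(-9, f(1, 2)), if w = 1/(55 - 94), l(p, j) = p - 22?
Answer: 31/39 ≈ 0.79487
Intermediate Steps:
l(p, j) = -22 + p
w = -1/39 (w = 1/(-39) = -1/39 ≈ -0.025641)
w*l(-9, f(1, 2)) = -(-22 - 9)/39 = -1/39*(-31) = 31/39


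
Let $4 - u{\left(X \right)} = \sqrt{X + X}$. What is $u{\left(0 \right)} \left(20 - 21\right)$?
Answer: $-4$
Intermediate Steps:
$u{\left(X \right)} = 4 - \sqrt{2} \sqrt{X}$ ($u{\left(X \right)} = 4 - \sqrt{X + X} = 4 - \sqrt{2 X} = 4 - \sqrt{2} \sqrt{X}$)
$u{\left(0 \right)} \left(20 - 21\right) = \left(4 - \sqrt{2} \sqrt{0}\right) \left(20 - 21\right) = \left(4 - \sqrt{2} \cdot 0\right) \left(-1\right) = \left(4 + 0\right) \left(-1\right) = 4 \left(-1\right) = -4$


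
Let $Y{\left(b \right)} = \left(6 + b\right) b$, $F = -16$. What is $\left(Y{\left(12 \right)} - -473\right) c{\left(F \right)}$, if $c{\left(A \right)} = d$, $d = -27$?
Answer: $-18603$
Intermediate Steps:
$Y{\left(b \right)} = b \left(6 + b\right)$
$c{\left(A \right)} = -27$
$\left(Y{\left(12 \right)} - -473\right) c{\left(F \right)} = \left(12 \left(6 + 12\right) - -473\right) \left(-27\right) = \left(12 \cdot 18 + 473\right) \left(-27\right) = \left(216 + 473\right) \left(-27\right) = 689 \left(-27\right) = -18603$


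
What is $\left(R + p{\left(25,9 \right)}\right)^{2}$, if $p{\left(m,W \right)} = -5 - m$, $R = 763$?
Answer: $537289$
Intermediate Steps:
$\left(R + p{\left(25,9 \right)}\right)^{2} = \left(763 - 30\right)^{2} = 733^{2} = 537289$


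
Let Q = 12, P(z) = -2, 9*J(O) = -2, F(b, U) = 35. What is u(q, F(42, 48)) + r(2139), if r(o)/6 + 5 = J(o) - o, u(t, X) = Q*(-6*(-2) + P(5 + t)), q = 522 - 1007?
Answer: -38236/3 ≈ -12745.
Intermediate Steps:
J(O) = -2/9 (J(O) = (1/9)*(-2) = -2/9)
q = -485
u(t, X) = 120 (u(t, X) = 12*(-6*(-2) - 2) = 12*(12 - 2) = 12*10 = 120)
r(o) = -94/3 - 6*o (r(o) = -30 + 6*(-2/9 - o) = -30 + (-4/3 - 6*o) = -94/3 - 6*o)
u(q, F(42, 48)) + r(2139) = 120 + (-94/3 - 6*2139) = 120 + (-94/3 - 12834) = 120 - 38596/3 = -38236/3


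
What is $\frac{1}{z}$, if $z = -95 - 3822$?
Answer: $- \frac{1}{3917} \approx -0.0002553$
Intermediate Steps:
$z = -3917$ ($z = -95 - 3822 = -3917$)
$\frac{1}{z} = \frac{1}{-3917} = - \frac{1}{3917}$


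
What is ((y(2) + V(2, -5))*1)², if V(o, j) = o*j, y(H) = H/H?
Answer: 81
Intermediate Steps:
y(H) = 1
V(o, j) = j*o
((y(2) + V(2, -5))*1)² = ((1 - 5*2)*1)² = ((1 - 10)*1)² = (-9*1)² = (-9)² = 81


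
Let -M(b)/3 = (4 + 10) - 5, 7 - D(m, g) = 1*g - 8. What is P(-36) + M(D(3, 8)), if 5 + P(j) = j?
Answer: -68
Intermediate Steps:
D(m, g) = 15 - g (D(m, g) = 7 - (1*g - 8) = 7 - (g - 8) = 7 - (-8 + g) = 7 + (8 - g) = 15 - g)
P(j) = -5 + j
M(b) = -27 (M(b) = -3*((4 + 10) - 5) = -3*(14 - 5) = -3*9 = -27)
P(-36) + M(D(3, 8)) = (-5 - 36) - 27 = -41 - 27 = -68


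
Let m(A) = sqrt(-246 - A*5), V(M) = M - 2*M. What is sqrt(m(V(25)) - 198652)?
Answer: sqrt(-198652 + 11*I) ≈ 0.012 + 445.7*I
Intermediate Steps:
V(M) = -M
m(A) = sqrt(-246 - 5*A)
sqrt(m(V(25)) - 198652) = sqrt(sqrt(-246 - (-5)*25) - 198652) = sqrt(sqrt(-246 - 5*(-25)) - 198652) = sqrt(sqrt(-246 + 125) - 198652) = sqrt(sqrt(-121) - 198652) = sqrt(11*I - 198652) = sqrt(-198652 + 11*I)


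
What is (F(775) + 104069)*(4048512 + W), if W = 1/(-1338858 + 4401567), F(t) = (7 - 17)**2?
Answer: 33118835165293039/78531 ≈ 4.2173e+11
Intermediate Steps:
F(t) = 100 (F(t) = (-10)**2 = 100)
W = 1/3062709 ≈ 3.2651e-7
(F(775) + 104069)*(4048512 + W) = (100 + 104069)*(4048512 + 1/3062709) = 104169*(12399414139009/3062709) = 33118835165293039/78531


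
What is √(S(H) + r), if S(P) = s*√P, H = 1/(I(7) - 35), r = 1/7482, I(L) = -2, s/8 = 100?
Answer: √(10242858 + 1657017590400*I*√37)/276834 ≈ 8.1092 + 8.1092*I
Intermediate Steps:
s = 800 (s = 8*100 = 800)
r = 1/7482 ≈ 0.00013365
H = -1/37 (H = 1/(-2 - 35) = 1/(-37) = -1/37 ≈ -0.027027)
S(P) = 800*√P
√(S(H) + r) = √(800*√(-1/37) + 1/7482) = √(800*(I*√37/37) + 1/7482) = √(800*I*√37/37 + 1/7482) = √(1/7482 + 800*I*√37/37)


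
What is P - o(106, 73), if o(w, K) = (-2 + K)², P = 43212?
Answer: 38171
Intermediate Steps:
P - o(106, 73) = 43212 - (-2 + 73)² = 43212 - 1*71² = 43212 - 1*5041 = 43212 - 5041 = 38171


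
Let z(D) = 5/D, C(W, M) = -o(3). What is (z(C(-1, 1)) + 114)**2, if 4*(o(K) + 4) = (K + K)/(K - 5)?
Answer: 4778596/361 ≈ 13237.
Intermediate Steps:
o(K) = -4 + K/(2*(-5 + K)) (o(K) = -4 + ((K + K)/(K - 5))/4 = -4 + ((2*K)/(-5 + K))/4 = -4 + (2*K/(-5 + K))/4 = -4 + K/(2*(-5 + K)))
C(W, M) = 19/4 (C(W, M) = -(40 - 7*3)/(2*(-5 + 3)) = -(40 - 21)/(2*(-2)) = -(-1)*19/(2*2) = -1*(-19/4) = 19/4)
(z(C(-1, 1)) + 114)**2 = (5/(19/4) + 114)**2 = (5*(4/19) + 114)**2 = (20/19 + 114)**2 = (2186/19)**2 = 4778596/361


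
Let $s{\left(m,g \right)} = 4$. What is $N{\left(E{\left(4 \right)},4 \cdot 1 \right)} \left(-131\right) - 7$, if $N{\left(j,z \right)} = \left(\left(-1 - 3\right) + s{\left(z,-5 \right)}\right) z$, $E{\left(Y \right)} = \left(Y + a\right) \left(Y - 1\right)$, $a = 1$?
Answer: $-7$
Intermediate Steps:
$E{\left(Y \right)} = \left(1 + Y\right) \left(-1 + Y\right)$ ($E{\left(Y \right)} = \left(Y + 1\right) \left(Y - 1\right) = \left(1 + Y\right) \left(-1 + Y\right)$)
$N{\left(j,z \right)} = 0$ ($N{\left(j,z \right)} = \left(\left(-1 - 3\right) + 4\right) z = \left(-4 + 4\right) z = 0 z = 0$)
$N{\left(E{\left(4 \right)},4 \cdot 1 \right)} \left(-131\right) - 7 = 0 \left(-131\right) - 7 = 0 - 7 = -7$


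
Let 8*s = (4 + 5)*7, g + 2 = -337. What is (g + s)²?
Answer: 7017201/64 ≈ 1.0964e+5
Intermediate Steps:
g = -339 (g = -2 - 337 = -339)
s = 63/8 (s = ((4 + 5)*7)/8 = (9*7)/8 = (⅛)*63 = 63/8 ≈ 7.8750)
(g + s)² = (-339 + 63/8)² = (-2649/8)² = 7017201/64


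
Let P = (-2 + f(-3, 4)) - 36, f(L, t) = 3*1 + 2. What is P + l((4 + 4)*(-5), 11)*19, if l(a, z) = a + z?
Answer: -584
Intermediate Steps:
f(L, t) = 5 (f(L, t) = 3 + 2 = 5)
P = -33 (P = (-2 + 5) - 36 = 3 - 36 = -33)
P + l((4 + 4)*(-5), 11)*19 = -33 + ((4 + 4)*(-5) + 11)*19 = -33 + (8*(-5) + 11)*19 = -33 + (-40 + 11)*19 = -33 - 29*19 = -33 - 551 = -584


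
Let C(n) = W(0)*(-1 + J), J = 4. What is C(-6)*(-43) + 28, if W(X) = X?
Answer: 28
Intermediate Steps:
C(n) = 0 (C(n) = 0*(-1 + 4) = 0*3 = 0)
C(-6)*(-43) + 28 = 0*(-43) + 28 = 0 + 28 = 28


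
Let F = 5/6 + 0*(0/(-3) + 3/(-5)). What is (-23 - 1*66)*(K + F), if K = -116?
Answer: 61499/6 ≈ 10250.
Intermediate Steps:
F = ⅚ (F = 5*(⅙) + 0*(0*(-⅓) + 3*(-⅕)) = ⅚ + 0*(0 - ⅗) = ⅚ + 0*(-⅗) = ⅚ + 0 = ⅚ ≈ 0.83333)
(-23 - 1*66)*(K + F) = (-23 - 1*66)*(-116 + ⅚) = (-23 - 66)*(-691/6) = -89*(-691/6) = 61499/6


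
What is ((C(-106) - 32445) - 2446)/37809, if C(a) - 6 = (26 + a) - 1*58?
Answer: -35023/37809 ≈ -0.92631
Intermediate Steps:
C(a) = -26 + a (C(a) = 6 + ((26 + a) - 1*58) = 6 + ((26 + a) - 58) = 6 + (-32 + a) = -26 + a)
((C(-106) - 32445) - 2446)/37809 = (((-26 - 106) - 32445) - 2446)/37809 = ((-132 - 32445) - 2446)*(1/37809) = (-32577 - 2446)*(1/37809) = -35023*1/37809 = -35023/37809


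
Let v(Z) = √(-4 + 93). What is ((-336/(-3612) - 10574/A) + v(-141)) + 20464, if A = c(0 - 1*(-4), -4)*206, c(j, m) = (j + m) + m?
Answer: 362769213/17716 + √89 ≈ 20486.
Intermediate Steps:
c(j, m) = j + 2*m
A = -824 (A = ((0 - 1*(-4)) + 2*(-4))*206 = ((0 + 4) - 8)*206 = (4 - 8)*206 = -4*206 = -824)
v(Z) = √89
((-336/(-3612) - 10574/A) + v(-141)) + 20464 = ((-336/(-3612) - 10574/(-824)) + √89) + 20464 = ((-336*(-1/3612) - 10574*(-1/824)) + √89) + 20464 = ((4/43 + 5287/412) + √89) + 20464 = (228989/17716 + √89) + 20464 = 362769213/17716 + √89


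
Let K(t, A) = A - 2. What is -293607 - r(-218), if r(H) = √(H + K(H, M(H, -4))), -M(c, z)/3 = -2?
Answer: -293607 - I*√214 ≈ -2.9361e+5 - 14.629*I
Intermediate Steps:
M(c, z) = 6 (M(c, z) = -3*(-2) = 6)
K(t, A) = -2 + A
r(H) = √(4 + H) (r(H) = √(H + (-2 + 6)) = √(H + 4) = √(4 + H))
-293607 - r(-218) = -293607 - √(4 - 218) = -293607 - √(-214) = -293607 - I*√214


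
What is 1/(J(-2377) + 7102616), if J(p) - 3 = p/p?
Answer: 1/7102620 ≈ 1.4079e-7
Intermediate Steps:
J(p) = 4 (J(p) = 3 + p/p = 3 + 1 = 4)
1/(J(-2377) + 7102616) = 1/(4 + 7102616) = 1/7102620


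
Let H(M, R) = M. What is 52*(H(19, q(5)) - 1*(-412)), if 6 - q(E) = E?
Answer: 22412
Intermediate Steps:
q(E) = 6 - E
52*(H(19, q(5)) - 1*(-412)) = 52*(19 - 1*(-412)) = 52*(19 + 412) = 52*431 = 22412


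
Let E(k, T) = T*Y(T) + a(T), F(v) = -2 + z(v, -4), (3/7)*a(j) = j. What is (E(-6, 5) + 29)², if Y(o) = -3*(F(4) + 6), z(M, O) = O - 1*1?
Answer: 27889/9 ≈ 3098.8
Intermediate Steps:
a(j) = 7*j/3
z(M, O) = -1 + O (z(M, O) = O - 1 = -1 + O)
F(v) = -7 (F(v) = -2 + (-1 - 4) = -2 - 5 = -7)
Y(o) = 3 (Y(o) = -3*(-7 + 6) = -3*(-1) = 3)
E(k, T) = 16*T/3 (E(k, T) = T*3 + 7*T/3 = 3*T + 7*T/3 = 16*T/3)
(E(-6, 5) + 29)² = ((16/3)*5 + 29)² = (80/3 + 29)² = (167/3)² = 27889/9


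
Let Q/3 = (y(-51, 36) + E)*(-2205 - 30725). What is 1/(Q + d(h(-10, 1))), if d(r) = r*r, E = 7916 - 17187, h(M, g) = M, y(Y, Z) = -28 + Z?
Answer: 1/915091870 ≈ 1.0928e-9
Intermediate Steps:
E = -9271
Q = 915091770 (Q = 3*(((-28 + 36) - 9271)*(-2205 - 30725)) = 3*((8 - 9271)*(-32930)) = 3*(-9263*(-32930)) = 3*305030590 = 915091770)
d(r) = r²
1/(Q + d(h(-10, 1))) = 1/(915091770 + (-10)²) = 1/(915091770 + 100) = 1/915091870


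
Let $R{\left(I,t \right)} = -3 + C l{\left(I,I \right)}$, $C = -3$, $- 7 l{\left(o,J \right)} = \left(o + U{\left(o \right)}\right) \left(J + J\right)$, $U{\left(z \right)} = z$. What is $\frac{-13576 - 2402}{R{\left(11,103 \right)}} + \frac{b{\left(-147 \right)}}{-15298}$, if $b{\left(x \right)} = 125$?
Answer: $- \frac{570399661}{7297146} \approx -78.167$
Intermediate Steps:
$l{\left(o,J \right)} = - \frac{4 J o}{7}$ ($l{\left(o,J \right)} = - \frac{\left(o + o\right) \left(J + J\right)}{7} = - \frac{2 o 2 J}{7} = - \frac{4 J o}{7}$)
$R{\left(I,t \right)} = -3 + \frac{12 I^{2}}{7}$ ($R{\left(I,t \right)} = -3 - 3 \left(- \frac{4 I I}{7}\right) = -3 - 3 \left(- \frac{4 I^{2}}{7}\right) = -3 + \frac{12 I^{2}}{7}$)
$\frac{-13576 - 2402}{R{\left(11,103 \right)}} + \frac{b{\left(-147 \right)}}{-15298} = \frac{-13576 - 2402}{-3 + \frac{12 \cdot 11^{2}}{7}} + \frac{125}{-15298} = - \frac{15978}{-3 + \frac{12}{7} \cdot 121} + 125 \left(- \frac{1}{15298}\right) = - \frac{15978}{-3 + \frac{1452}{7}} - \frac{125}{15298} = - \frac{15978}{\frac{1431}{7}} - \frac{125}{15298} = \left(-15978\right) \frac{7}{1431} - \frac{125}{15298} = - \frac{37282}{477} - \frac{125}{15298} = - \frac{570399661}{7297146}$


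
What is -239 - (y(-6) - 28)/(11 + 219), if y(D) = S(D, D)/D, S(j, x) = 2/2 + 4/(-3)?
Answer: -988957/4140 ≈ -238.88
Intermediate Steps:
S(j, x) = -1/3 (S(j, x) = 2*(1/2) + 4*(-1/3) = 1 - 4/3 = -1/3)
y(D) = -1/(3*D)
-239 - (y(-6) - 28)/(11 + 219) = -239 - (-1/3/(-6) - 28)/(11 + 219) = -239 - (-1/3*(-1/6) - 28)/230 = -239 - (1/18 - 28)/230 = -239 - (-503)/(18*230) = -239 - 1*(-503/4140) = -239 + 503/4140 = -988957/4140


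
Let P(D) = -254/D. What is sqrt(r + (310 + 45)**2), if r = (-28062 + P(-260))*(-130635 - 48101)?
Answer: sqrt(21191083417985)/65 ≈ 70821.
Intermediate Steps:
r = 326008476344/65 (r = (-28062 - 254/(-260))*(-130635 - 48101) = (-28062 - 254*(-1/260))*(-178736) = (-28062 + 127/130)*(-178736) = -3647933/130*(-178736) = 326008476344/65 ≈ 5.0155e+9)
sqrt(r + (310 + 45)**2) = sqrt(326008476344/65 + (310 + 45)**2) = sqrt(326008476344/65 + 355**2) = sqrt(326008476344/65 + 126025) = sqrt(326016667969/65) = sqrt(21191083417985)/65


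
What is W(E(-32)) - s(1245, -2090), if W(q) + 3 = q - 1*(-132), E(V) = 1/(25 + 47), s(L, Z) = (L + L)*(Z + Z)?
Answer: 749399689/72 ≈ 1.0408e+7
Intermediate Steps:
s(L, Z) = 4*L*Z (s(L, Z) = (2*L)*(2*Z) = 4*L*Z)
E(V) = 1/72
W(q) = 129 + q (W(q) = -3 + (q - 1*(-132)) = -3 + (q + 132) = -3 + (132 + q) = 129 + q)
W(E(-32)) - s(1245, -2090) = (129 + 1/72) - 4*1245*(-2090) = 9289/72 - 1*(-10408200) = 9289/72 + 10408200 = 749399689/72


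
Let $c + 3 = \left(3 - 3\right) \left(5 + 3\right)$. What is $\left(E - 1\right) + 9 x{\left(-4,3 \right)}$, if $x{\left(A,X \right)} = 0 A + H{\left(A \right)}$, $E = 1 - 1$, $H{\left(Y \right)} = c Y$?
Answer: $107$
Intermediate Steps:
$c = -3$ ($c = -3 + \left(3 - 3\right) \left(5 + 3\right) = -3 + 0 \cdot 8 = -3 + 0 = -3$)
$H{\left(Y \right)} = - 3 Y$
$E = 0$ ($E = 1 - 1 = 0$)
$x{\left(A,X \right)} = - 3 A$ ($x{\left(A,X \right)} = 0 A - 3 A = 0 - 3 A = - 3 A$)
$\left(E - 1\right) + 9 x{\left(-4,3 \right)} = \left(0 - 1\right) + 9 \left(\left(-3\right) \left(-4\right)\right) = \left(0 - 1\right) + 9 \cdot 12 = -1 + 108 = 107$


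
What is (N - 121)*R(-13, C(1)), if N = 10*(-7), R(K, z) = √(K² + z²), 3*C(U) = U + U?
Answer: -955*√61/3 ≈ -2486.3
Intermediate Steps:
C(U) = 2*U/3 (C(U) = (U + U)/3 = (2*U)/3 = 2*U/3)
N = -70
(N - 121)*R(-13, C(1)) = (-70 - 121)*√((-13)² + ((⅔)*1)²) = -191*√(169 + (⅔)²) = -191*√(169 + 4/9) = -955*√61/3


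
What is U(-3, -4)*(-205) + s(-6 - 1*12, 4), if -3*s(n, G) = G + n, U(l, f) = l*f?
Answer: -7366/3 ≈ -2455.3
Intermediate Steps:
U(l, f) = f*l
s(n, G) = -G/3 - n/3 (s(n, G) = -(G + n)/3 = -G/3 - n/3)
U(-3, -4)*(-205) + s(-6 - 1*12, 4) = -4*(-3)*(-205) + (-⅓*4 - (-6 - 1*12)/3) = 12*(-205) + (-4/3 - (-6 - 12)/3) = -2460 + (-4/3 - ⅓*(-18)) = -2460 + (-4/3 + 6) = -2460 + 14/3 = -7366/3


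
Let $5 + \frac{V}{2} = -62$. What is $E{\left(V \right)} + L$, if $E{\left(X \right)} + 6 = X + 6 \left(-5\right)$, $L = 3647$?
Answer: $3477$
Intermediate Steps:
$V = -134$ ($V = -10 + 2 \left(-62\right) = -10 - 124 = -134$)
$E{\left(X \right)} = -36 + X$ ($E{\left(X \right)} = -6 + \left(X + 6 \left(-5\right)\right) = -6 + \left(X - 30\right) = -6 + \left(-30 + X\right) = -36 + X$)
$E{\left(V \right)} + L = \left(-36 - 134\right) + 3647 = -170 + 3647 = 3477$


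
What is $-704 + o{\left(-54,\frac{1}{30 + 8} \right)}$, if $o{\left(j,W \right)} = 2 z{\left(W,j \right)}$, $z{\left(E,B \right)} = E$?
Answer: $- \frac{13375}{19} \approx -703.95$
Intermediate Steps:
$o{\left(j,W \right)} = 2 W$
$-704 + o{\left(-54,\frac{1}{30 + 8} \right)} = -704 + \frac{2}{30 + 8} = -704 + \frac{2}{38} = -704 + 2 \cdot \frac{1}{38} = -704 + \frac{1}{19} = - \frac{13375}{19}$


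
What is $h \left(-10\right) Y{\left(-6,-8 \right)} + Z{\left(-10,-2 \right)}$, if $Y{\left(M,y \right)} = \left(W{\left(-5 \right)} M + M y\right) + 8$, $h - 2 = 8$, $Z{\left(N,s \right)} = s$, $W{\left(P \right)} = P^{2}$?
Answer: $9398$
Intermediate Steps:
$h = 10$ ($h = 2 + 8 = 10$)
$Y{\left(M,y \right)} = 8 + 25 M + M y$ ($Y{\left(M,y \right)} = \left(\left(-5\right)^{2} M + M y\right) + 8 = \left(25 M + M y\right) + 8 = 8 + 25 M + M y$)
$h \left(-10\right) Y{\left(-6,-8 \right)} + Z{\left(-10,-2 \right)} = 10 \left(-10\right) \left(8 + 25 \left(-6\right) - -48\right) - 2 = - 100 \left(8 - 150 + 48\right) - 2 = \left(-100\right) \left(-94\right) - 2 = 9400 - 2 = 9398$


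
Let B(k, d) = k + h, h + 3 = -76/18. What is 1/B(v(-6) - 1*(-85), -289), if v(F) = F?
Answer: 9/646 ≈ 0.013932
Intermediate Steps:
h = -65/9 (h = -3 - 76/18 = -3 - 76*1/18 = -3 - 38/9 = -65/9 ≈ -7.2222)
B(k, d) = -65/9 + k (B(k, d) = k - 65/9 = -65/9 + k)
1/B(v(-6) - 1*(-85), -289) = 1/(-65/9 + (-6 - 1*(-85))) = 1/(-65/9 + (-6 + 85)) = 1/(-65/9 + 79) = 1/(646/9) = 9/646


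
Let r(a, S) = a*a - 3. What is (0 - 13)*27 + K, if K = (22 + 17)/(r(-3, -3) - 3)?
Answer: -338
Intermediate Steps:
r(a, S) = -3 + a² (r(a, S) = a² - 3 = -3 + a²)
K = 13 (K = (22 + 17)/((-3 + (-3)²) - 3) = 39/((-3 + 9) - 3) = 39/(6 - 3) = 39/3 = 39*(⅓) = 13)
(0 - 13)*27 + K = (0 - 13)*27 + 13 = -13*27 + 13 = -351 + 13 = -338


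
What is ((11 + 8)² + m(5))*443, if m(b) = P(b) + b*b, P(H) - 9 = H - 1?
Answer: 176757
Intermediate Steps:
P(H) = 8 + H (P(H) = 9 + (H - 1) = 9 + (-1 + H) = 8 + H)
m(b) = 8 + b + b² (m(b) = (8 + b) + b*b = (8 + b) + b² = 8 + b + b²)
((11 + 8)² + m(5))*443 = ((11 + 8)² + (8 + 5 + 5²))*443 = (19² + (8 + 5 + 25))*443 = (361 + 38)*443 = 399*443 = 176757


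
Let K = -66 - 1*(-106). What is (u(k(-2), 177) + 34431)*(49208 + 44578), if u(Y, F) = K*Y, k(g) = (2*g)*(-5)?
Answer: 3304174566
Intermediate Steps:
K = 40 (K = -66 + 106 = 40)
k(g) = -10*g
u(Y, F) = 40*Y
(u(k(-2), 177) + 34431)*(49208 + 44578) = (40*(-10*(-2)) + 34431)*(49208 + 44578) = (40*20 + 34431)*93786 = (800 + 34431)*93786 = 35231*93786 = 3304174566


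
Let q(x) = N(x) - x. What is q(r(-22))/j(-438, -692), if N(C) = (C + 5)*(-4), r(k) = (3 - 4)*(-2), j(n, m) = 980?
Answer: -3/98 ≈ -0.030612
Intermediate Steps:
r(k) = 2 (r(k) = -1*(-2) = 2)
N(C) = -20 - 4*C (N(C) = (5 + C)*(-4) = -20 - 4*C)
q(x) = -20 - 5*x (q(x) = (-20 - 4*x) - x = -20 - 5*x)
q(r(-22))/j(-438, -692) = (-20 - 5*2)/980 = (-20 - 10)*(1/980) = -30*1/980 = -3/98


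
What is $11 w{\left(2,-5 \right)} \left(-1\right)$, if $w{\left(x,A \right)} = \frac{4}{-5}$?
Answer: $\frac{44}{5} \approx 8.8$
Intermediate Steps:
$w{\left(x,A \right)} = - \frac{4}{5}$ ($w{\left(x,A \right)} = 4 \left(- \frac{1}{5}\right) = - \frac{4}{5}$)
$11 w{\left(2,-5 \right)} \left(-1\right) = 11 \left(- \frac{4}{5}\right) \left(-1\right) = \left(- \frac{44}{5}\right) \left(-1\right) = \frac{44}{5}$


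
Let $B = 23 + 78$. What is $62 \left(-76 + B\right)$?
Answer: $1550$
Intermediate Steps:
$B = 101$
$62 \left(-76 + B\right) = 62 \left(-76 + 101\right) = 62 \cdot 25 = 1550$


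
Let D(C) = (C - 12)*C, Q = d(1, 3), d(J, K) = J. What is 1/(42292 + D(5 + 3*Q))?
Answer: 1/42260 ≈ 2.3663e-5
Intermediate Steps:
Q = 1
D(C) = C*(-12 + C) (D(C) = (-12 + C)*C = C*(-12 + C))
1/(42292 + D(5 + 3*Q)) = 1/(42292 + (5 + 3*1)*(-12 + (5 + 3*1))) = 1/(42292 + (5 + 3)*(-12 + (5 + 3))) = 1/(42292 + 8*(-12 + 8)) = 1/(42292 + 8*(-4)) = 1/(42292 - 32) = 1/42260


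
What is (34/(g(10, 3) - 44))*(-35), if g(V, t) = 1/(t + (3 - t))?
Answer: 3570/131 ≈ 27.252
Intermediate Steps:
g(V, t) = 1/3
(34/(g(10, 3) - 44))*(-35) = (34/(1/3 - 44))*(-35) = (34/(-131/3))*(-35) = -3/131*34*(-35) = -102/131*(-35) = 3570/131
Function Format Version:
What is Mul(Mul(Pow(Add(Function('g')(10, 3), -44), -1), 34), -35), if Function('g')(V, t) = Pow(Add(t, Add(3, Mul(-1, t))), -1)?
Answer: Rational(3570, 131) ≈ 27.252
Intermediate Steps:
Function('g')(V, t) = Rational(1, 3) (Function('g')(V, t) = Pow(3, -1) = Rational(1, 3))
Mul(Mul(Pow(Add(Function('g')(10, 3), -44), -1), 34), -35) = Mul(Mul(Pow(Add(Rational(1, 3), -44), -1), 34), -35) = Mul(Mul(Pow(Rational(-131, 3), -1), 34), -35) = Mul(Mul(Rational(-3, 131), 34), -35) = Mul(Rational(-102, 131), -35) = Rational(3570, 131)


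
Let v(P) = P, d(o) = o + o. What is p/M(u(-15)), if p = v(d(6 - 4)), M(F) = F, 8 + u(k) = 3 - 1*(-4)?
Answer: -4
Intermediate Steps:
u(k) = -1 (u(k) = -8 + (3 - 1*(-4)) = -8 + (3 + 4) = -8 + 7 = -1)
d(o) = 2*o
p = 4 (p = 2*(6 - 4) = 2*2 = 4)
p/M(u(-15)) = 4/(-1) = 4*(-1) = -4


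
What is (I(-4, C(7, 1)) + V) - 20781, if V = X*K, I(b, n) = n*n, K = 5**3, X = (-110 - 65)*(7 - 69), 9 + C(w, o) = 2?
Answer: 1335518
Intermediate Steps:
C(w, o) = -7 (C(w, o) = -9 + 2 = -7)
X = 10850 (X = -175*(-62) = 10850)
K = 125
I(b, n) = n**2
V = 1356250 (V = 10850*125 = 1356250)
(I(-4, C(7, 1)) + V) - 20781 = ((-7)**2 + 1356250) - 20781 = (49 + 1356250) - 20781 = 1356299 - 20781 = 1335518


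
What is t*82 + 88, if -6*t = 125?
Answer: -4861/3 ≈ -1620.3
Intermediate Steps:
t = -125/6 (t = -1/6*125 = -125/6 ≈ -20.833)
t*82 + 88 = -125/6*82 + 88 = -5125/3 + 88 = -4861/3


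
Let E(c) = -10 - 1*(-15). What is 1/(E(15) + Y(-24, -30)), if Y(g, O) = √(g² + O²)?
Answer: -5/1451 + 6*√41/1451 ≈ 0.023032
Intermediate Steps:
E(c) = 5 (E(c) = -10 + 15 = 5)
Y(g, O) = √(O² + g²)
1/(E(15) + Y(-24, -30)) = 1/(5 + √((-30)² + (-24)²)) = 1/(5 + √(900 + 576)) = 1/(5 + √1476) = 1/(5 + 6*√41)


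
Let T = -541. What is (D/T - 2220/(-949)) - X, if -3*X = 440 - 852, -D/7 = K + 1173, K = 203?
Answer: -180499144/1540227 ≈ -117.19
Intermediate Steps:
D = -9632 (D = -7*(203 + 1173) = -7*1376 = -9632)
X = 412/3 (X = -(440 - 852)/3 = -⅓*(-412) = 412/3 ≈ 137.33)
(D/T - 2220/(-949)) - X = (-9632/(-541) - 2220/(-949)) - 1*412/3 = (-9632*(-1/541) - 2220*(-1/949)) - 412/3 = (9632/541 + 2220/949) - 412/3 = 10341788/513409 - 412/3 = -180499144/1540227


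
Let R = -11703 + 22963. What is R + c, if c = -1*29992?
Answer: -18732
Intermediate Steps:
R = 11260
c = -29992
R + c = 11260 - 29992 = -18732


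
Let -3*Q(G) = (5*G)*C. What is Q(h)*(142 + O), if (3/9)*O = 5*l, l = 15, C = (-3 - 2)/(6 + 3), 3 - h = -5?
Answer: 73400/27 ≈ 2718.5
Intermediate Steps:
h = 8 (h = 3 - 1*(-5) = 3 + 5 = 8)
C = -5/9 ≈ -0.55556
Q(G) = 25*G/27 (Q(G) = -5*G*(-5)/(3*9) = -(-25)*G/27 = 25*G/27)
O = 225 (O = 3*(5*15) = 3*75 = 225)
Q(h)*(142 + O) = ((25/27)*8)*(142 + 225) = (200/27)*367 = 73400/27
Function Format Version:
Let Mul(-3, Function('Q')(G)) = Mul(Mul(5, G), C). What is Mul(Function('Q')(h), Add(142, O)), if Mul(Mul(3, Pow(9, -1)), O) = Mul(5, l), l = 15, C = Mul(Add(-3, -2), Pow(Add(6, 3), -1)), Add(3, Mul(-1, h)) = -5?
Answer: Rational(73400, 27) ≈ 2718.5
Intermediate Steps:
h = 8 (h = Add(3, Mul(-1, -5)) = Add(3, 5) = 8)
C = Rational(-5, 9) (C = Mul(-5, Pow(9, -1)) = Mul(-5, Rational(1, 9)) = Rational(-5, 9) ≈ -0.55556)
Function('Q')(G) = Mul(Rational(25, 27), G) (Function('Q')(G) = Mul(Rational(-1, 3), Mul(Mul(5, G), Rational(-5, 9))) = Mul(Rational(-1, 3), Mul(Rational(-25, 9), G)) = Mul(Rational(25, 27), G))
O = 225 (O = Mul(3, Mul(5, 15)) = Mul(3, 75) = 225)
Mul(Function('Q')(h), Add(142, O)) = Mul(Mul(Rational(25, 27), 8), Add(142, 225)) = Mul(Rational(200, 27), 367) = Rational(73400, 27)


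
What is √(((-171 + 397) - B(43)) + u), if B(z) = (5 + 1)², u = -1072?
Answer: 21*I*√2 ≈ 29.698*I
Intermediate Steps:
B(z) = 36 (B(z) = 6² = 36)
√(((-171 + 397) - B(43)) + u) = √(((-171 + 397) - 1*36) - 1072) = √((226 - 36) - 1072) = √(190 - 1072) = √(-882) = 21*I*√2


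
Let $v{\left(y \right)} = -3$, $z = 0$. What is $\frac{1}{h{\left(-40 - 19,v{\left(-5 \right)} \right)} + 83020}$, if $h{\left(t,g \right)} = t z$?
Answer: $\frac{1}{83020} \approx 1.2045 \cdot 10^{-5}$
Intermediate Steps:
$h{\left(t,g \right)} = 0$ ($h{\left(t,g \right)} = t 0 = 0$)
$\frac{1}{h{\left(-40 - 19,v{\left(-5 \right)} \right)} + 83020} = \frac{1}{0 + 83020} = \frac{1}{83020}$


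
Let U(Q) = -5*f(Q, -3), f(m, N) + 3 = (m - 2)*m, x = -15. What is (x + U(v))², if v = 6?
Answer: 14400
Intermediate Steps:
f(m, N) = -3 + m*(-2 + m) (f(m, N) = -3 + (m - 2)*m = -3 + (-2 + m)*m = -3 + m*(-2 + m))
U(Q) = 15 - 5*Q² + 10*Q (U(Q) = -5*(-3 + Q² - 2*Q) = 15 - 5*Q² + 10*Q)
(x + U(v))² = (-15 + (15 - 5*6² + 10*6))² = (-15 + (15 - 5*36 + 60))² = (-15 + (15 - 180 + 60))² = (-15 - 105)² = (-120)² = 14400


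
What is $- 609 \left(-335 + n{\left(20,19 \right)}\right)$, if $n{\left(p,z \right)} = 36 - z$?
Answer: $193662$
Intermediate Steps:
$- 609 \left(-335 + n{\left(20,19 \right)}\right) = - 609 \left(-335 + \left(36 - 19\right)\right) = - 609 \left(-335 + 17\right) = \left(-609\right) \left(-318\right) = 193662$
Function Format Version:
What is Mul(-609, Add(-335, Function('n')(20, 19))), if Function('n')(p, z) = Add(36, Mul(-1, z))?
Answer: 193662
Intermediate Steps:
Mul(-609, Add(-335, Function('n')(20, 19))) = Mul(-609, Add(-335, Add(36, Mul(-1, 19)))) = Mul(-609, Add(-335, Add(36, -19))) = Mul(-609, Add(-335, 17)) = Mul(-609, -318) = 193662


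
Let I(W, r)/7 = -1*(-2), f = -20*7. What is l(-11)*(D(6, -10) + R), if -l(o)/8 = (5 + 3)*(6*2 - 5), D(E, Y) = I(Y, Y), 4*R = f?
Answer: 9408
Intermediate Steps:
f = -140
R = -35 (R = (¼)*(-140) = -35)
I(W, r) = 14 (I(W, r) = 7*(-1*(-2)) = 7*2 = 14)
D(E, Y) = 14
l(o) = -448 (l(o) = -8*(5 + 3)*(6*2 - 5) = -64*(12 - 5) = -64*7 = -8*56 = -448)
l(-11)*(D(6, -10) + R) = -448*(14 - 35) = -448*(-21) = 9408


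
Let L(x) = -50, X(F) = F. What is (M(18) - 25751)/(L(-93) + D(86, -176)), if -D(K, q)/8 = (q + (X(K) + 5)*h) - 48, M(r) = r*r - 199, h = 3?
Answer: 12813/221 ≈ 57.977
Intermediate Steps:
M(r) = -199 + r**2 (M(r) = r**2 - 199 = -199 + r**2)
D(K, q) = 264 - 24*K - 8*q (D(K, q) = -8*((q + (K + 5)*3) - 48) = -8*((q + (5 + K)*3) - 48) = -8*((q + (15 + 3*K)) - 48) = -8*((15 + q + 3*K) - 48) = -8*(-33 + q + 3*K) = 264 - 24*K - 8*q)
(M(18) - 25751)/(L(-93) + D(86, -176)) = ((-199 + 18**2) - 25751)/(-50 + (264 - 24*86 - 8*(-176))) = ((-199 + 324) - 25751)/(-50 + (264 - 2064 + 1408)) = (125 - 25751)/(-50 - 392) = -25626/(-442) = -25626*(-1/442) = 12813/221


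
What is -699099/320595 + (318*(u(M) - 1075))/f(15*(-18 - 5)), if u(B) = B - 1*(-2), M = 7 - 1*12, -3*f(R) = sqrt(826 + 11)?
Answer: -233033/106865 + 114268*sqrt(93)/31 ≈ 35545.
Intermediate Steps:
f(R) = -sqrt(93) (f(R) = -sqrt(826 + 11)/3 = -sqrt(93))
M = -5 (M = 7 - 12 = -5)
u(B) = 2 + B (u(B) = B + 2 = 2 + B)
-699099/320595 + (318*(u(M) - 1075))/f(15*(-18 - 5)) = -699099/320595 + (318*((2 - 5) - 1075))/((-sqrt(93))) = -699099*1/320595 + (318*(-3 - 1075))*(-sqrt(93)/93) = -233033/106865 + (318*(-1078))*(-sqrt(93)/93) = -233033/106865 - (-114268)*sqrt(93)/31 = -233033/106865 + 114268*sqrt(93)/31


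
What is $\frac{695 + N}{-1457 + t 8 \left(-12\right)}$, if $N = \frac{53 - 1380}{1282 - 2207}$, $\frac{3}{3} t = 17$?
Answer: $- \frac{644202}{2857325} \approx -0.22546$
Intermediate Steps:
$t = 17$
$N = \frac{1327}{925}$ ($N = - \frac{1327}{-925} = \left(-1327\right) \left(- \frac{1}{925}\right) = \frac{1327}{925} \approx 1.4346$)
$\frac{695 + N}{-1457 + t 8 \left(-12\right)} = \frac{695 + \frac{1327}{925}}{-1457 + 17 \cdot 8 \left(-12\right)} = \frac{644202}{925 \left(-1457 + 136 \left(-12\right)\right)} = \frac{644202}{925 \left(-1457 - 1632\right)} = \frac{644202}{925 \left(-3089\right)} = \frac{644202}{925} \left(- \frac{1}{3089}\right) = - \frac{644202}{2857325}$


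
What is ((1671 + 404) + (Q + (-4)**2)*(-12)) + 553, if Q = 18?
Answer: 2220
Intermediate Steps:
((1671 + 404) + (Q + (-4)**2)*(-12)) + 553 = ((1671 + 404) + (18 + (-4)**2)*(-12)) + 553 = (2075 + (18 + 16)*(-12)) + 553 = (2075 + 34*(-12)) + 553 = (2075 - 408) + 553 = 1667 + 553 = 2220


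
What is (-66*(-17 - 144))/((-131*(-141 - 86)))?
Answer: 10626/29737 ≈ 0.35733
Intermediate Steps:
(-66*(-17 - 144))/((-131*(-141 - 86))) = (-66*(-161))/((-131*(-227))) = 10626/29737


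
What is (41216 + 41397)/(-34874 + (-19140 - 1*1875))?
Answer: -82613/55889 ≈ -1.4782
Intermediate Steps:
(41216 + 41397)/(-34874 + (-19140 - 1*1875)) = 82613/(-34874 + (-19140 - 1875)) = 82613/(-34874 - 21015) = 82613/(-55889) = 82613*(-1/55889) = -82613/55889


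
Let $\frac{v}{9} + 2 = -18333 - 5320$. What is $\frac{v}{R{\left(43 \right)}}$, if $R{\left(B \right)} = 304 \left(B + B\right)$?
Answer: $- \frac{11205}{1376} \approx -8.1432$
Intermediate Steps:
$v = -212895$ ($v = -18 + 9 \left(-18333 - 5320\right) = -18 + 9 \left(-23653\right) = -18 - 212877 = -212895$)
$R{\left(B \right)} = 608 B$ ($R{\left(B \right)} = 304 \cdot 2 B = 608 B$)
$\frac{v}{R{\left(43 \right)}} = - \frac{212895}{608 \cdot 43} = - \frac{212895}{26144} = \left(-212895\right) \frac{1}{26144} = - \frac{11205}{1376}$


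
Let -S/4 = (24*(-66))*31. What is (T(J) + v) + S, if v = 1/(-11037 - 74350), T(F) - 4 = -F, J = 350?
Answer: 16741829089/85387 ≈ 1.9607e+5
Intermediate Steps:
S = 196416 (S = -4*24*(-66)*31 = -(-6336)*31 = -4*(-49104) = 196416)
T(F) = 4 - F
v = -1/85387 (v = 1/(-85387) = -1/85387 ≈ -1.1711e-5)
(T(J) + v) + S = ((4 - 1*350) - 1/85387) + 196416 = ((4 - 350) - 1/85387) + 196416 = (-346 - 1/85387) + 196416 = -29543903/85387 + 196416 = 16741829089/85387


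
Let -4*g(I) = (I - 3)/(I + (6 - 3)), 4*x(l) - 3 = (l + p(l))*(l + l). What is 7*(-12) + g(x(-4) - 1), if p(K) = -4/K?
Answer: -11771/140 ≈ -84.079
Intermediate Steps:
x(l) = ¾ + l*(l - 4/l)/2 (x(l) = ¾ + ((l - 4/l)*(l + l))/4 = ¾ + ((l - 4/l)*(2*l))/4 = ¾ + (2*l*(l - 4/l))/4 = ¾ + l*(l - 4/l)/2)
g(I) = -(-3 + I)/(4*(3 + I)) (g(I) = -(I - 3)/(4*(I + (6 - 3))) = -(-3 + I)/(4*(I + 3)) = -(-3 + I)/(4*(3 + I)))
7*(-12) + g(x(-4) - 1) = 7*(-12) + (3 - ((-5/4 + (½)*(-4)²) - 1))/(4*(3 + ((-5/4 + (½)*(-4)²) - 1))) = -84 + (3 - ((-5/4 + (½)*16) - 1))/(4*(3 + ((-5/4 + (½)*16) - 1))) = -84 + (3 - ((-5/4 + 8) - 1))/(4*(3 + ((-5/4 + 8) - 1))) = -84 + (3 - (27/4 - 1))/(4*(3 + (27/4 - 1))) = -84 + (3 - 1*23/4)/(4*(3 + 23/4)) = -84 + (3 - 23/4)/(4*(35/4)) = -84 + (¼)*(4/35)*(-11/4) = -84 - 11/140 = -11771/140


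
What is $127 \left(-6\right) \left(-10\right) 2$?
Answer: $15240$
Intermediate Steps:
$127 \left(-6\right) \left(-10\right) 2 = 127 \cdot 60 \cdot 2 = 127 \cdot 120 = 15240$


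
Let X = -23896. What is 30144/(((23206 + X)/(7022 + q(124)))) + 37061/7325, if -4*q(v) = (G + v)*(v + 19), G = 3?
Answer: -18265224677/168475 ≈ -1.0842e+5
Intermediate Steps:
q(v) = -(3 + v)*(19 + v)/4 (q(v) = -(3 + v)*(v + 19)/4 = -(3 + v)*(19 + v)/4)
30144/(((23206 + X)/(7022 + q(124)))) + 37061/7325 = 30144/(((23206 - 23896)/(7022 + (-57/4 - 11/2*124 - ¼*124²)))) + 37061/7325 = 30144/((-690/(7022 + (-57/4 - 682 - ¼*15376)))) + 37061*(1/7325) = 30144/((-690/(7022 + (-57/4 - 682 - 3844)))) + 37061/7325 = 30144/((-690/(7022 - 18161/4))) + 37061/7325 = 30144/((-690/9927/4)) + 37061/7325 = 30144/((-690*4/9927)) + 37061/7325 = 30144/(-920/3309) + 37061/7325 = 30144*(-3309/920) + 37061/7325 = -12468312/115 + 37061/7325 = -18265224677/168475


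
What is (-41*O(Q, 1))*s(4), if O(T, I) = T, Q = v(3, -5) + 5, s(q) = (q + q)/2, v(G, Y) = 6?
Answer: -1804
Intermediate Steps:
s(q) = q (s(q) = (2*q)*(½) = q)
Q = 11 (Q = 6 + 5 = 11)
(-41*O(Q, 1))*s(4) = -41*11*4 = -451*4 = -1804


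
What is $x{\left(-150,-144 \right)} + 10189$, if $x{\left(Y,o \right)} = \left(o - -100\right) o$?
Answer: $16525$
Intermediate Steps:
$x{\left(Y,o \right)} = o \left(100 + o\right)$ ($x{\left(Y,o \right)} = \left(o + 100\right) o = \left(100 + o\right) o = o \left(100 + o\right)$)
$x{\left(-150,-144 \right)} + 10189 = - 144 \left(100 - 144\right) + 10189 = \left(-144\right) \left(-44\right) + 10189 = 6336 + 10189 = 16525$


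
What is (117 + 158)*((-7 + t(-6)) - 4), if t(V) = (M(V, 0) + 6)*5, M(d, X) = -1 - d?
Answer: 12100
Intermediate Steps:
t(V) = 25 - 5*V (t(V) = ((-1 - V) + 6)*5 = (5 - V)*5 = 25 - 5*V)
(117 + 158)*((-7 + t(-6)) - 4) = (117 + 158)*((-7 + (25 - 5*(-6))) - 4) = 275*((-7 + (25 + 30)) - 4) = 275*((-7 + 55) - 4) = 275*(48 - 4) = 275*44 = 12100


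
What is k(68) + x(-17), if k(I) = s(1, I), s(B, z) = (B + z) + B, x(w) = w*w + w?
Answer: 342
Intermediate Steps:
x(w) = w + w² (x(w) = w² + w = w + w²)
s(B, z) = z + 2*B
k(I) = 2 + I (k(I) = I + 2*1 = I + 2 = 2 + I)
k(68) + x(-17) = (2 + 68) - 17*(1 - 17) = 70 - 17*(-16) = 70 + 272 = 342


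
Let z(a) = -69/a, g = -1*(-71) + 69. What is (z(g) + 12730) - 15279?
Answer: -356929/140 ≈ -2549.5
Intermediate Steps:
g = 140 (g = 71 + 69 = 140)
(z(g) + 12730) - 15279 = (-69/140 + 12730) - 15279 = 1782131/140 - 15279 = -356929/140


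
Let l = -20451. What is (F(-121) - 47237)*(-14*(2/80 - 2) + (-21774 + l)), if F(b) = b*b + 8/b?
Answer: 832157904357/605 ≈ 1.3755e+9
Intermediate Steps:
F(b) = b² + 8/b
(F(-121) - 47237)*(-14*(2/80 - 2) + (-21774 + l)) = ((8 + (-121)³)/(-121) - 47237)*(-14*(2/80 - 2) + (-21774 - 20451)) = (-(8 - 1771561)/121 - 47237)*(-14*(2*(1/80) - 2) - 42225) = (-1/121*(-1771553) - 47237)*(-14*(1/40 - 2) - 42225) = (1771553/121 - 47237)*(-14*(-79/40) - 42225) = -3944124*(553/20 - 42225)/121 = -3944124/121*(-843947/20) = 832157904357/605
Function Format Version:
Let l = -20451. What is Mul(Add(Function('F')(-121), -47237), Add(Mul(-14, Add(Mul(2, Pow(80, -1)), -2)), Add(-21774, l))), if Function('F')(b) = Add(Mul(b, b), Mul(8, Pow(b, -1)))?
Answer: Rational(832157904357, 605) ≈ 1.3755e+9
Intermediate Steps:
Function('F')(b) = Add(Pow(b, 2), Mul(8, Pow(b, -1)))
Mul(Add(Function('F')(-121), -47237), Add(Mul(-14, Add(Mul(2, Pow(80, -1)), -2)), Add(-21774, l))) = Mul(Add(Mul(Pow(-121, -1), Add(8, Pow(-121, 3))), -47237), Add(Mul(-14, Add(Mul(2, Pow(80, -1)), -2)), Add(-21774, -20451))) = Mul(Add(Mul(Rational(-1, 121), Add(8, -1771561)), -47237), Add(Mul(-14, Add(Mul(2, Rational(1, 80)), -2)), -42225)) = Mul(Add(Mul(Rational(-1, 121), -1771553), -47237), Add(Mul(-14, Add(Rational(1, 40), -2)), -42225)) = Mul(Add(Rational(1771553, 121), -47237), Add(Mul(-14, Rational(-79, 40)), -42225)) = Mul(Rational(-3944124, 121), Add(Rational(553, 20), -42225)) = Mul(Rational(-3944124, 121), Rational(-843947, 20)) = Rational(832157904357, 605)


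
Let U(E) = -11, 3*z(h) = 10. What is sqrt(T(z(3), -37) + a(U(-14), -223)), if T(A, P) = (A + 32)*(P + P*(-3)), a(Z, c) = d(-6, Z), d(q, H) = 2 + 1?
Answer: sqrt(23559)/3 ≈ 51.163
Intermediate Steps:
z(h) = 10/3 (z(h) = (1/3)*10 = 10/3)
d(q, H) = 3
a(Z, c) = 3
T(A, P) = -2*P*(32 + A) (T(A, P) = (32 + A)*(P - 3*P) = (32 + A)*(-2*P) = -2*P*(32 + A))
sqrt(T(z(3), -37) + a(U(-14), -223)) = sqrt(-2*(-37)*(32 + 10/3) + 3) = sqrt(-2*(-37)*106/3 + 3) = sqrt(7844/3 + 3) = sqrt(7853/3) = sqrt(23559)/3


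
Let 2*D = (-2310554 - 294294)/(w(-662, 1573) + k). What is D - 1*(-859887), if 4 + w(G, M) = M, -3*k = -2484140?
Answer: 2140123273017/2488847 ≈ 8.5989e+5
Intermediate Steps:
k = 2484140/3 (k = -⅓*(-2484140) = 2484140/3 ≈ 8.2805e+5)
w(G, M) = -4 + M
D = -3907272/2488847 (D = ((-2310554 - 294294)/((-4 + 1573) + 2484140/3))/2 = (-2604848/(1569 + 2484140/3))/2 = (-2604848/2488847/3)/2 = (-2604848*3/2488847)/2 = (½)*(-7814544/2488847) = -3907272/2488847 ≈ -1.5699)
D - 1*(-859887) = -3907272/2488847 - 1*(-859887) = -3907272/2488847 + 859887 = 2140123273017/2488847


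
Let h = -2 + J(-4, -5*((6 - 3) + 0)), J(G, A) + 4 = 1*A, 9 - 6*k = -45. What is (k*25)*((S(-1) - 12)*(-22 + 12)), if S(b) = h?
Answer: 74250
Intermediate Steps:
k = 9 (k = 3/2 - ⅙*(-45) = 3/2 + 15/2 = 9)
J(G, A) = -4 + A (J(G, A) = -4 + 1*A = -4 + A)
h = -21 (h = -2 + (-4 - 5*((6 - 3) + 0)) = -2 + (-4 - 5*(3 + 0)) = -2 + (-4 - 5*3) = -2 + (-4 - 15) = -2 - 19 = -21)
S(b) = -21
(k*25)*((S(-1) - 12)*(-22 + 12)) = (9*25)*((-21 - 12)*(-22 + 12)) = 225*(-33*(-10)) = 225*330 = 74250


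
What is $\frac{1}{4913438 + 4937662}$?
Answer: $\frac{1}{9851100} \approx 1.0151 \cdot 10^{-7}$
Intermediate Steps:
$\frac{1}{4913438 + 4937662} = \frac{1}{9851100}$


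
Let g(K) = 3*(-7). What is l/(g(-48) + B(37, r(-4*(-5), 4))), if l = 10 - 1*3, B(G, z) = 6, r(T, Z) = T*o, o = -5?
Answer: -7/15 ≈ -0.46667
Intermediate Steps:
r(T, Z) = -5*T (r(T, Z) = T*(-5) = -5*T)
g(K) = -21
l = 7 (l = 10 - 3 = 7)
l/(g(-48) + B(37, r(-4*(-5), 4))) = 7/(-21 + 6) = 7/(-15) = 7*(-1/15) = -7/15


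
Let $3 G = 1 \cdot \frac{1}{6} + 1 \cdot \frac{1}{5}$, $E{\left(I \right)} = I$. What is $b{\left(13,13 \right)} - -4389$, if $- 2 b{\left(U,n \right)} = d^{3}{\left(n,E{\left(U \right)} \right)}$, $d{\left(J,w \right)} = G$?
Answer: $\frac{6399160669}{1458000} \approx 4389.0$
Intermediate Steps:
$G = \frac{11}{90}$ ($G = \frac{1 \cdot \frac{1}{6} + 1 \cdot \frac{1}{5}}{3} = \frac{\frac{1}{6} + \frac{1}{5}}{3} = \frac{1}{3} \cdot \frac{11}{30} = \frac{11}{90} \approx 0.12222$)
$d{\left(J,w \right)} = \frac{11}{90}$
$b{\left(U,n \right)} = - \frac{1331}{1458000}$ ($b{\left(U,n \right)} = - \frac{\left(\frac{11}{90}\right)^{3}}{2} = \left(- \frac{1}{2}\right) \frac{1331}{729000} = - \frac{1331}{1458000}$)
$b{\left(13,13 \right)} - -4389 = - \frac{1331}{1458000} - -4389 = - \frac{1331}{1458000} + 4389 = \frac{6399160669}{1458000}$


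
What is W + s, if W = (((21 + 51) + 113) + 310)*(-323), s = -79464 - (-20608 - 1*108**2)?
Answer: -207077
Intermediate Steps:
s = -47192 (s = -79464 - (-20608 - 1*11664) = -79464 - (-20608 - 11664) = -79464 - 1*(-32272) = -79464 + 32272 = -47192)
W = -159885 (W = ((72 + 113) + 310)*(-323) = (185 + 310)*(-323) = 495*(-323) = -159885)
W + s = -159885 - 47192 = -207077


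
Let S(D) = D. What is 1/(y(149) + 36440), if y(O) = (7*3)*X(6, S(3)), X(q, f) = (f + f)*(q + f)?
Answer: 1/37574 ≈ 2.6614e-5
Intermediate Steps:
X(q, f) = 2*f*(f + q) (X(q, f) = (2*f)*(f + q) = 2*f*(f + q))
y(O) = 1134 (y(O) = (7*3)*(2*3*(3 + 6)) = 21*(2*3*9) = 21*54 = 1134)
1/(y(149) + 36440) = 1/(1134 + 36440) = 1/37574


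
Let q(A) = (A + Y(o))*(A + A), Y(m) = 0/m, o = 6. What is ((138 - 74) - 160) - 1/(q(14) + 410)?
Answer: -76993/802 ≈ -96.001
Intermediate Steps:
Y(m) = 0
q(A) = 2*A² (q(A) = (A + 0)*(A + A) = A*(2*A) = 2*A²)
((138 - 74) - 160) - 1/(q(14) + 410) = ((138 - 74) - 160) - 1/(2*14² + 410) = (64 - 160) - 1/(2*196 + 410) = -96 - 1/(392 + 410) = -96 - 1/802 = -76993/802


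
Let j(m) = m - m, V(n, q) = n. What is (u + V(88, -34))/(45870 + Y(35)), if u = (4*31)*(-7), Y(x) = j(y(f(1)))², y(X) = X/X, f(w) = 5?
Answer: -26/1529 ≈ -0.017005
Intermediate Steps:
y(X) = 1
j(m) = 0
Y(x) = 0 (Y(x) = 0² = 0)
u = -868 (u = 124*(-7) = -868)
(u + V(88, -34))/(45870 + Y(35)) = (-868 + 88)/(45870 + 0) = -780/45870 = -780*1/45870 = -26/1529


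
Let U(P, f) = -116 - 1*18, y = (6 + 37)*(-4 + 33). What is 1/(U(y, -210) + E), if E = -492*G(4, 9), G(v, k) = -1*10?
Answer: 1/4786 ≈ 0.00020894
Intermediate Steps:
y = 1247 (y = 43*29 = 1247)
G(v, k) = -10
U(P, f) = -134 (U(P, f) = -116 - 18 = -134)
E = 4920 (E = -492*(-10) = 4920)
1/(U(y, -210) + E) = 1/(-134 + 4920) = 1/4786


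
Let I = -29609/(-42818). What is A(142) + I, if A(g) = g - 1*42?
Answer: 4311409/42818 ≈ 100.69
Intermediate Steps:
A(g) = -42 + g (A(g) = g - 42 = -42 + g)
I = 29609/42818 (I = -29609*(-1/42818) = 29609/42818 ≈ 0.69151)
A(142) + I = (-42 + 142) + 29609/42818 = 100 + 29609/42818 = 4311409/42818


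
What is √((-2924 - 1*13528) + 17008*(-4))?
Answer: 2*I*√21121 ≈ 290.66*I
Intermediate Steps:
√((-2924 - 1*13528) + 17008*(-4)) = √((-2924 - 13528) - 68032) = √(-16452 - 68032) = √(-84484) = 2*I*√21121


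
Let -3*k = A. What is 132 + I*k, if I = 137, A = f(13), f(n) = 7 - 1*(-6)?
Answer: -1385/3 ≈ -461.67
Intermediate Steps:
f(n) = 13 (f(n) = 7 + 6 = 13)
A = 13
k = -13/3 (k = -⅓*13 = -13/3 ≈ -4.3333)
132 + I*k = 132 + 137*(-13/3) = 132 - 1781/3 = -1385/3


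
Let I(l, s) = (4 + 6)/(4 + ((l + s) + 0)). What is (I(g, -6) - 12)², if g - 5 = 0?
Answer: 676/9 ≈ 75.111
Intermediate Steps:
g = 5 (g = 5 + 0 = 5)
I(l, s) = 10/(4 + l + s) (I(l, s) = 10/(4 + (l + s)) = 10/(4 + l + s))
(I(g, -6) - 12)² = (10/(4 + 5 - 6) - 12)² = (10/3 - 12)² = (-26/3)² = 676/9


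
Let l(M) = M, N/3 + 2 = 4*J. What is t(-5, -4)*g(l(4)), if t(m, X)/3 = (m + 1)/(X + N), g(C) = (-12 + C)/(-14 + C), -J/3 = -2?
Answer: -24/155 ≈ -0.15484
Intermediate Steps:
J = 6 (J = -3*(-2) = 6)
N = 66 (N = -6 + 3*(4*6) = -6 + 3*24 = -6 + 72 = 66)
g(C) = (-12 + C)/(-14 + C)
t(m, X) = 3*(1 + m)/(66 + X) (t(m, X) = 3*((m + 1)/(X + 66)) = 3*((1 + m)/(66 + X)) = 3*(1 + m)/(66 + X))
t(-5, -4)*g(l(4)) = (3*(1 - 5)/(66 - 4))*((-12 + 4)/(-14 + 4)) = (3*(-4)/62)*(-8/(-10)) = (3*(1/62)*(-4))*(-⅒*(-8)) = -6/31*⅘ = -24/155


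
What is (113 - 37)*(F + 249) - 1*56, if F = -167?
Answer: 6176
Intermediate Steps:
(113 - 37)*(F + 249) - 1*56 = (113 - 37)*(-167 + 249) - 1*56 = 76*82 - 56 = 6232 - 56 = 6176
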